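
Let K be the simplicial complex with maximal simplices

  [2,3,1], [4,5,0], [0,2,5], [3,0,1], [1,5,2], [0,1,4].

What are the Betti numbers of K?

b_0 = 1, b_1 = 1, b_2 = 0.

Order the vertices as 0 < 1 < 2 < 3 < 4 < 5. Listing each simplex with vertices in this order, K has dimension 2 with simplices:

  0-simplices (6): [0], [1], [2], [3], [4], [5]
  1-simplices (12): [0,1], [0,2], [0,3], [0,4], [0,5], [1,2], [1,3], [1,4], [1,5], [2,3], [2,5], [4,5]
  2-simplices (6): [0,1,3], [0,1,4], [0,2,5], [0,4,5], [1,2,3], [1,2,5]

giving chain groups C_0 ≅ Z^6, C_1 ≅ Z^12, C_2 ≅ Z^6.

∂_1: C_1 → C_0 is given by ∂[p,q] = [q] − [p]. For instance
  ∂[4,5] = [5] − [4].
This gives a 6×12 integer matrix of rank 5; reducing to Smith normal form yields diagonal entries (1,1,1,1,1).

∂_2: C_2 → C_1 sends each 2-simplex [p,q,r] to [q,r] − [p,r] + [p,q]. For instance
  ∂[0,1,3] = [1,3] − [0,3] + [0,1],
  ∂[1,2,5] = [2,5] − [1,5] + [1,2].
As a 12×6 matrix over Z this has rank 6, with invariant factors (1,1,1,1,1,1).

Now H_k = ker ∂_k / im ∂_{k+1}, so:

  H_0: rank C_0 − rank ∂_1 = 6 − 5 = 1, and the invariant factors of ∂_1 are all 1, so H_0 = Z.
  H_1: rank ker ∂_1 − rank ∂_2 = (12 − 5) − 6 = 1, and the invariant factors of ∂_2 are all 1, so H_1 = Z.
  H_2: rank ker ∂_2 − rank ∂_3 = (6 − 6) − 0 = 0, and there is no ∂_3, so H_2 = 0.

As a check, the Euler characteristic is 6 − 12 + 6 = 0, which agrees with 1 − 1 + 0 = 0.
(K is a triangulation of the cylinder S^1 x I.)

Hence the Betti numbers are b_0 = 1, b_1 = 1, b_2 = 0.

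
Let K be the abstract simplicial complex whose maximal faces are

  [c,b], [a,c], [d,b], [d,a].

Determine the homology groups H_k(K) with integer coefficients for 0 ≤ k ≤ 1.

H_0 ≅ Z,  H_1 ≅ Z.

Take the total order a < b < c < d on the vertex set. Then K (dimension 1) consists of the simplices:

  0-simplices (4): a, b, c, d
  1-simplices (4): ac, ad, bc, bd

so the chain groups are C_0 ≅ Z^4, C_1 ≅ Z^4.

Boundary ∂_1: C_1 → C_0 maps an edge to its endpoints' difference, ∂[p,q] = q − p. For instance
  ∂bd = d − b.
This gives a 4×4 integer matrix of rank 3; reducing to Smith normal form yields diagonal entries (1,1,1).

Now H_k = ker ∂_k / im ∂_{k+1}, so:

  H_0: rank C_0 − rank ∂_1 = 4 − 3 = 1, and the invariant factors of ∂_1 are all 1, so H_0 ≅ Z.
  H_1: rank ker ∂_1 − rank ∂_2 = (4 − 3) − 0 = 1, and there is no ∂_2, so H_1 ≅ Z.

As a check, the Euler characteristic is 4 − 4 = 0, which agrees with 1 − 1 = 0.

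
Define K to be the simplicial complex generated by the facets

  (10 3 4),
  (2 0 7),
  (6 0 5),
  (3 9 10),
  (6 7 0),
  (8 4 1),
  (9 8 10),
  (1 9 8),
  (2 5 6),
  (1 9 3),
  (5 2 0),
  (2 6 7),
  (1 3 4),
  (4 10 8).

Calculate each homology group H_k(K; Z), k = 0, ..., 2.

H_0 ≅ Z^2,  H_1 = 0,  H_2 ≅ Z^2.

Take the total order 0 < 1 < 2 < 3 < 4 < 5 < 6 < 7 < 8 < 9 < 10 on the vertex set. Then K (dimension 2) consists of the simplices:

  0-simplices (11): [0], [1], [2], [3], [4], [5], [6], [7], [8], [9], [10]
  1-simplices (21): [0,2], [0,5], [0,6], [0,7], [1,3], [1,4], [1,8], [1,9], [2,5], [2,6], [2,7], [3,4], [3,9], [3,10], [4,8], [4,10], [5,6], [6,7], [8,9], [8,10], [9,10]
  2-simplices (14): [0,2,5], [0,2,7], [0,5,6], [0,6,7], [1,3,4], [1,3,9], [1,4,8], [1,8,9], [2,5,6], [2,6,7], [3,4,10], [3,9,10], [4,8,10], [8,9,10]

so the chain groups are C_0 ≅ Z^11, C_1 ≅ Z^21, C_2 ≅ Z^14.

Boundary ∂_1: C_1 → C_0 is given by ∂[p,q] = [q] − [p].
As a 11×21 matrix over Z this has rank 9, with invariant factors (1,1,1,1,1,1,1,1,1).

Boundary ∂_2: C_2 → C_1 sends each 2-simplex [p,q,r] to [q,r] − [p,r] + [p,q]. For instance
  ∂[0,2,5] = [2,5] − [0,5] + [0,2],
  ∂[1,8,9] = [8,9] − [1,9] + [1,8].
The 21×14 boundary matrix has rank 12 and Smith normal form diag(1,1,1,1,1,1,1,1,1,1,1,1).

Computing H_k = (kernel of ∂_k) / (image of ∂_{k+1}):

  H_0: rank C_0 − rank ∂_1 = 11 − 9 = 2, and the invariant factors of ∂_1 are all 1, so H_0 = Z^2.
  H_1: rank ker ∂_1 − rank ∂_2 = (21 − 9) − 12 = 0, and the invariant factors of ∂_2 are all 1, so H_1 = 0.
  H_2: rank ker ∂_2 − rank ∂_3 = (14 − 12) − 0 = 2, and there is no ∂_3, so H_2 = Z^2.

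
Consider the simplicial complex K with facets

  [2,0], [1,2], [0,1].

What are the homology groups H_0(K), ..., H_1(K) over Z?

H_0 ≅ Z,  H_1 ≅ Z.

Take the total order 0 < 1 < 2 on the vertex set. Then K (dimension 1) consists of the simplices:

  0-simplices (3): [0], [1], [2]
  1-simplices (3): [0,1], [0,2], [1,2]

so the chain groups are C_0 ≅ Z^3, C_1 ≅ Z^3.

Boundary ∂_1: C_1 → C_0 is given by ∂[p,q] = [q] − [p]. For instance
  ∂[1,2] = [2] − [1].
The 3×3 boundary matrix has rank 2 and Smith normal form diag(1,1).

Computing H_k = (kernel of ∂_k) / (image of ∂_{k+1}):

  H_0: rank C_0 − rank ∂_1 = 3 − 2 = 1, and the invariant factors of ∂_1 are all 1, so H_0 ≅ Z.
  H_1: rank ker ∂_1 − rank ∂_2 = (3 − 2) − 0 = 1, and there is no ∂_2, so H_1 ≅ Z.

As a check, the Euler characteristic is 3 − 3 = 0, which agrees with 1 − 1 = 0.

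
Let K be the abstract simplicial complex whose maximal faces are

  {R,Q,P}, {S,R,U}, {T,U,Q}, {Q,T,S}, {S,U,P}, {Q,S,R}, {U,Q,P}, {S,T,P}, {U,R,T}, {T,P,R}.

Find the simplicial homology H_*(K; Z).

H_0 ≅ Z,  H_1 ≅ Z_2,  H_2 = 0.

Fix the vertex order P < Q < R < S < T < U and write every simplex with vertices in increasing order. Then dim K = 2 and the simplices of K are:

  0-simplices (6): P, Q, R, S, T, U
  1-simplices (15): PQ, PR, PS, PT, PU, QR, QS, QT, QU, RS, RT, RU, ST, SU, TU
  2-simplices (10): PQR, PQU, PRT, PST, PSU, QRS, QST, QTU, RSU, RTU

so the chain groups are C_0 ≅ Z^6, C_1 ≅ Z^15, C_2 ≅ Z^10.

Boundary ∂_1: C_1 → C_0 is given by ∂[p,q] = [q] − [p].
The resulting 6×15 matrix has rank 5, and its Smith normal form has invariant factors (1,1,1,1,1).

Boundary ∂_2: C_2 → C_1 acts by ∂[p,q,r] = [q,r] − [p,r] + [p,q]. For instance
  ∂PQU = QU − PU + PQ,
  ∂PRT = RT − PT + PR.
The resulting 15×10 matrix has rank 10, and its Smith normal form has invariant factors (1,1,1,1,1,1,1,1,1,2).

Computing H_k = (kernel of ∂_k) / (image of ∂_{k+1}):

  H_0: rank C_0 − rank ∂_1 = 6 − 5 = 1, and the invariant factors of ∂_1 are all 1, so H_0 ≅ Z.
  H_1: rank ker ∂_1 − rank ∂_2 = (15 − 5) − 10 = 0, and ∂_2 has invariant factor 2 > 1, so H_1 ≅ Z_2.
  H_2: rank ker ∂_2 − rank ∂_3 = (10 − 10) − 0 = 0, and there is no ∂_3, so H_2 ≅ 0.

As a check, the Euler characteristic is 6 − 15 + 10 = 1, which agrees with 1 − 0 + 0 = 1.
(K is a triangulation of the real projective plane RP^2.)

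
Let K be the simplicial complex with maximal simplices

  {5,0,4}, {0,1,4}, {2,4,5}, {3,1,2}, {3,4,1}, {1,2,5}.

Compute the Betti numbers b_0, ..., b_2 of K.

b_0 = 1, b_1 = 1, b_2 = 0.

We work with the vertex ordering 0 < 1 < 2 < 3 < 4 < 5. The simplices of K, each written with vertices in increasing order, are:

  0-simplices (6): [0], [1], [2], [3], [4], [5]
  1-simplices (12): [0,1], [0,4], [0,5], [1,2], [1,3], [1,4], [1,5], [2,3], [2,4], [2,5], [3,4], [4,5]
  2-simplices (6): [0,1,4], [0,4,5], [1,2,3], [1,2,5], [1,3,4], [2,4,5]

giving chain groups C_0 ≅ Z^6, C_1 ≅ Z^12, C_2 ≅ Z^6.

Boundary ∂_1: C_1 → C_0 sends each edge [p,q] (with p < q) to q − p.
The resulting 6×12 matrix has rank 5, and its Smith normal form has invariant factors (1,1,1,1,1).

The boundary map ∂_2: C_2 → C_1 acts by ∂[p,q,r] = [q,r] − [p,r] + [p,q]. For instance
  ∂[1,2,5] = [2,5] − [1,5] + [1,2],
  ∂[1,2,3] = [2,3] − [1,3] + [1,2].
The 12×6 boundary matrix has rank 6 and Smith normal form diag(1,1,1,1,1,1).

Now H_k = ker ∂_k / im ∂_{k+1}, so:

  H_0: rank C_0 − rank ∂_1 = 6 − 5 = 1, and the invariant factors of ∂_1 are all 1, so H_0 = Z.
  H_1: rank ker ∂_1 − rank ∂_2 = (12 − 5) − 6 = 1, and the invariant factors of ∂_2 are all 1, so H_1 = Z.
  H_2: rank ker ∂_2 − rank ∂_3 = (6 − 6) − 0 = 0, and there is no ∂_3, so H_2 = 0.

As a check, the Euler characteristic is 6 − 12 + 6 = 0, which agrees with 1 − 1 + 0 = 0.

Hence the Betti numbers are b_0 = 1, b_1 = 1, b_2 = 0.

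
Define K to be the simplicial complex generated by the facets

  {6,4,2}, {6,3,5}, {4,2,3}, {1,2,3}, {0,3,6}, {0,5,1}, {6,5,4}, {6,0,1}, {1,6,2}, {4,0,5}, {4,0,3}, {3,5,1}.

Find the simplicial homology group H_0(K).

Fix the vertex order 0 < 1 < 2 < 3 < 4 < 5 < 6 and write every simplex with vertices in increasing order. Then dim K = 2 and the simplices of K are:

  0-simplices (7): [0], [1], [2], [3], [4], [5], [6]
  1-simplices (18): [0,1], [0,3], [0,4], [0,5], [0,6], [1,2], [1,3], [1,5], [1,6], [2,3], [2,4], [2,6], [3,4], [3,5], [3,6], [4,5], [4,6], [5,6]
  2-simplices (12): [0,1,5], [0,1,6], [0,3,4], [0,3,6], [0,4,5], [1,2,3], [1,2,6], [1,3,5], [2,3,4], [2,4,6], [3,5,6], [4,5,6]

giving chain groups C_0 ≅ Z^7, C_1 ≅ Z^18, C_2 ≅ Z^12.

Boundary ∂_1: C_1 → C_0 sends each edge [p,q] (with p < q) to q − p.
The 7×18 boundary matrix has rank 6 and Smith normal form diag(1,1,1,1,1,1).

∂_2: C_2 → C_1 maps a triangle to the signed sum of its edges. For instance
  ∂[2,4,6] = [4,6] − [2,6] + [2,4],
  ∂[0,3,6] = [3,6] − [0,6] + [0,3].
This gives a 18×12 integer matrix of rank 12; reducing to Smith normal form yields diagonal entries (1,1,1,1,1,1,1,1,1,1,1,2).

Now H_k = ker ∂_k / im ∂_{k+1}, so:

  H_0: rank C_0 − rank ∂_1 = 7 − 6 = 1, and the invariant factors of ∂_1 are all 1, so H_0 = Z.

H_0 ≅ Z.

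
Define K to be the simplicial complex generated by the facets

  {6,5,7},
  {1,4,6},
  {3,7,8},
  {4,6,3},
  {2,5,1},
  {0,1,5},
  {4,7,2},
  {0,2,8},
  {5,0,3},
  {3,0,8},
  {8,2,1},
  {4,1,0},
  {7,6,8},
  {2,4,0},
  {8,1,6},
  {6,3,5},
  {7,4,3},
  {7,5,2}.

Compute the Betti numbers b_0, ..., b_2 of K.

b_0 = 1, b_1 = 1, b_2 = 0.

K has 9 vertices, 27 edges, 18 triangles.
rank ∂_0 = 0, rank ∂_1 = 8 ⇒ b_0 = 9 − 0 − 8 = 1; all invariant factors of ∂_1 are 1 so no torsion. So H_0 = Z.
rank ∂_1 = 8, rank ∂_2 = 18 ⇒ b_1 = 27 − 8 − 18 = 1; ∂_2 has invariant factor(s) [2] giving torsion. So H_1 = Z ⊕ Z_2.
rank ∂_2 = 18, rank ∂_3 = 0 ⇒ b_2 = 18 − 18 − 0 = 0. So H_2 = 0.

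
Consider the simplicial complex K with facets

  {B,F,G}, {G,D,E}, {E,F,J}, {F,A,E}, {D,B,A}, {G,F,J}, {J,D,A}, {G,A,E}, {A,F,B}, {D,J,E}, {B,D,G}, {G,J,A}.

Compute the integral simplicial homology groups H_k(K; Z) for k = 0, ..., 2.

H_0 ≅ Z,  H_1 ≅ Z/2,  H_2 = 0.

Take the total order A < B < D < E < F < G < J on the vertex set. Then K (dimension 2) consists of the simplices:

  0-simplices (7): A, B, D, E, F, G, J
  1-simplices (18): AB, AD, AE, AF, AG, AJ, BD, BF, BG, DE, DG, DJ, EF, EG, EJ, FG, FJ, GJ
  2-simplices (12): ABD, ABF, ADJ, AEF, AEG, AGJ, BDG, BFG, DEG, DEJ, EFJ, FGJ

giving chain groups C_0 ≅ Z^7, C_1 ≅ Z^18, C_2 ≅ Z^12.

∂_1: C_1 → C_0 maps an edge to its endpoints' difference, ∂[p,q] = q − p.
The 7×18 boundary matrix has rank 6 and Smith normal form diag(1,1,1,1,1,1).

The boundary map ∂_2: C_2 → C_1 acts by ∂[p,q,r] = [q,r] − [p,r] + [p,q]. For instance
  ∂DEJ = EJ − DJ + DE,
  ∂ABF = BF − AF + AB.
The resulting 18×12 matrix has rank 12, and its Smith normal form has invariant factors (1,1,1,1,1,1,1,1,1,1,1,2).

From H_k ≅ ker(∂_k) / im(∂_{k+1}) we obtain:

  H_0: rank C_0 − rank ∂_1 = 7 − 6 = 1, and the invariant factors of ∂_1 are all 1, so H_0 = Z.
  H_1: rank ker ∂_1 − rank ∂_2 = (18 − 6) − 12 = 0, and ∂_2 has invariant factor 2 > 1, so H_1 = Z/2.
  H_2: rank ker ∂_2 − rank ∂_3 = (12 − 12) − 0 = 0, and there is no ∂_3, so H_2 = 0.

(K is a triangulation of the real projective plane RP^2.)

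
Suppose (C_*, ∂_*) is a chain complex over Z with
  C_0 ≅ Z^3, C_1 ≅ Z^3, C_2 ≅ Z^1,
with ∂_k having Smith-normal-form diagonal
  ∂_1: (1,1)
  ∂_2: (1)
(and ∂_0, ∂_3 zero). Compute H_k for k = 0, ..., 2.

H_0: b_0 = 3 − 0 − 2 = 1; torsion from ∂_1 factors > 1: none. So H_0 ≅ Z.
H_1: b_1 = 3 − 2 − 1 = 0; torsion from ∂_2 factors > 1: none. So H_1 ≅ 0.
H_2: b_2 = 1 − 1 − 0 = 0; torsion from ∂_3 factors > 1: none. So H_2 ≅ 0.

H_0 ≅ Z,  H_1 = 0,  H_2 = 0.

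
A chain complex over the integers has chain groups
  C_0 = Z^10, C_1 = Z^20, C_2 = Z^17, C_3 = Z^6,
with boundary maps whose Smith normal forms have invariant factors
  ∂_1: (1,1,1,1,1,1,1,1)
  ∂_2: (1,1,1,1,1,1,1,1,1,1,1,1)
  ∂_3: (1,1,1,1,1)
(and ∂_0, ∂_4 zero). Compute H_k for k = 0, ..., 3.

H_0: b_0 = 10 − 0 − 8 = 2; torsion from ∂_1 factors > 1: none. So H_0 = Z^2.
H_1: b_1 = 20 − 8 − 12 = 0; torsion from ∂_2 factors > 1: none. So H_1 = 0.
H_2: b_2 = 17 − 12 − 5 = 0; torsion from ∂_3 factors > 1: none. So H_2 = 0.
H_3: b_3 = 6 − 5 − 0 = 1; torsion from ∂_4 factors > 1: none. So H_3 = Z.

H_0 = Z^2,  H_1 = 0,  H_2 = 0,  H_3 = Z.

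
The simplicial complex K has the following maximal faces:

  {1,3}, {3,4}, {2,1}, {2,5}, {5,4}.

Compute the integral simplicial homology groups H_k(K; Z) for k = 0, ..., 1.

Order the vertices as 1 < 2 < 3 < 4 < 5. Listing each simplex with vertices in this order, K has dimension 1 with simplices:

  0-simplices (5): [1], [2], [3], [4], [5]
  1-simplices (5): [1,2], [1,3], [2,5], [3,4], [4,5]

giving chain groups C_0 ≅ Z^5, C_1 ≅ Z^5.

Boundary ∂_1: C_1 → C_0 is given by ∂[p,q] = [q] − [p]. For instance
  ∂[1,2] = [2] − [1].
This gives a 5×5 integer matrix of rank 4; reducing to Smith normal form yields diagonal entries (1,1,1,1).

Computing H_k = (kernel of ∂_k) / (image of ∂_{k+1}):

  H_0: rank C_0 − rank ∂_1 = 5 − 4 = 1, and the invariant factors of ∂_1 are all 1, so H_0 = Z.
  H_1: rank ker ∂_1 − rank ∂_2 = (5 − 4) − 0 = 1, and there is no ∂_2, so H_1 = Z.

H_0 ≅ Z,  H_1 ≅ Z.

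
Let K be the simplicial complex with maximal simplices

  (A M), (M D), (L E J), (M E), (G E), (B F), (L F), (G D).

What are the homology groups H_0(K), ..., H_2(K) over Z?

We work with the vertex ordering A < B < D < E < F < G < J < L < M. The simplices of K, each written with vertices in increasing order, are:

  0-simplices (9): A, B, D, E, F, G, J, L, M
  1-simplices (10): AM, BF, DG, DM, EG, EJ, EL, EM, FL, JL
  2-simplices (1): EJL

giving chain groups C_0 ≅ Z^9, C_1 ≅ Z^10, C_2 ≅ Z^1.

Boundary ∂_1: C_1 → C_0 sends each edge [p,q] (with p < q) to q − p.
The 9×10 boundary matrix has rank 8 and Smith normal form diag(1,1,1,1,1,1,1,1).

Boundary ∂_2: C_2 → C_1 maps a triangle to the signed sum of its edges. For instance
  ∂EJL = JL − EL + EJ.
The 10×1 boundary matrix has rank 1 and Smith normal form diag(1).

Computing H_k = (kernel of ∂_k) / (image of ∂_{k+1}):

  H_0: rank C_0 − rank ∂_1 = 9 − 8 = 1, and the invariant factors of ∂_1 are all 1, so H_0 = Z.
  H_1: rank ker ∂_1 − rank ∂_2 = (10 − 8) − 1 = 1, and the invariant factors of ∂_2 are all 1, so H_1 = Z.
  H_2: rank ker ∂_2 − rank ∂_3 = (1 − 1) − 0 = 0, and there is no ∂_3, so H_2 = 0.

H_0 ≅ Z,  H_1 ≅ Z,  H_2 = 0.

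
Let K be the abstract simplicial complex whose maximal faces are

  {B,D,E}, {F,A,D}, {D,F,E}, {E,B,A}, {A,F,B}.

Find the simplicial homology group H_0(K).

We work with the vertex ordering A < B < D < E < F. The simplices of K, each written with vertices in increasing order, are:

  0-simplices (5): A, B, D, E, F
  1-simplices (10): AB, AD, AE, AF, BD, BE, BF, DE, DF, EF
  2-simplices (5): ABE, ABF, ADF, BDE, DEF

so the chain groups are C_0 ≅ Z^5, C_1 ≅ Z^10, C_2 ≅ Z^5.

∂_1: C_1 → C_0 is given by ∂[p,q] = [q] − [p]. For instance
  ∂DE = E − D.
The resulting 5×10 matrix has rank 4, and its Smith normal form has invariant factors (1,1,1,1).

Boundary ∂_2: C_2 → C_1 maps a triangle to the signed sum of its edges. For instance
  ∂BDE = DE − BE + BD,
  ∂ADF = DF − AF + AD.
This gives a 10×5 integer matrix of rank 5; reducing to Smith normal form yields diagonal entries (1,1,1,1,1).

Now H_k = ker ∂_k / im ∂_{k+1}, so:

  H_0: rank C_0 − rank ∂_1 = 5 − 4 = 1, and the invariant factors of ∂_1 are all 1, so H_0 ≅ Z.

(K is a triangulation of the Möbius band.)

H_0 = Z.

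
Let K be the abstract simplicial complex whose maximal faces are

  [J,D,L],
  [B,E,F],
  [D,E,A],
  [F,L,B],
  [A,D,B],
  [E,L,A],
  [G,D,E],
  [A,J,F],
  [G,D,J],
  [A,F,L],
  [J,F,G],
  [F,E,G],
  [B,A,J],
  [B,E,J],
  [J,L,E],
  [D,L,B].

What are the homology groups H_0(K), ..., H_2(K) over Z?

Fix the vertex order A < B < D < E < F < G < J < L and write every simplex with vertices in increasing order. Then dim K = 2 and the simplices of K are:

  0-simplices (8): A, B, D, E, F, G, J, L
  1-simplices (24): AB, AD, AE, AF, AJ, AL, BD, BE, BF, BJ, BL, DE, DG, DJ, DL, EF, EG, EJ, EL, FG, FJ, FL, GJ, JL
  2-simplices (16): ABD, ABJ, ADE, AEL, AFJ, AFL, BDL, BEF, BEJ, BFL, DEG, DGJ, DJL, EFG, EJL, FGJ

so the chain groups are C_0 ≅ Z^8, C_1 ≅ Z^24, C_2 ≅ Z^16.

The boundary map ∂_1: C_1 → C_0 maps an edge to its endpoints' difference, ∂[p,q] = q − p. For instance
  ∂EJ = J − E.
This gives a 8×24 integer matrix of rank 7; reducing to Smith normal form yields diagonal entries (1,1,1,1,1,1,1).

∂_2: C_2 → C_1 acts by ∂[p,q,r] = [q,r] − [p,r] + [p,q]. For instance
  ∂DEG = EG − DG + DE,
  ∂AFJ = FJ − AJ + AF.
This gives a 24×16 integer matrix of rank 15; reducing to Smith normal form yields diagonal entries (1,1,1,1,1,1,1,1,1,1,1,1,1,1,1).

From H_k ≅ ker(∂_k) / im(∂_{k+1}) we obtain:

  H_0: rank C_0 − rank ∂_1 = 8 − 7 = 1, and the invariant factors of ∂_1 are all 1, so H_0 ≅ Z.
  H_1: rank ker ∂_1 − rank ∂_2 = (24 − 7) − 15 = 2, and the invariant factors of ∂_2 are all 1, so H_1 ≅ Z^2.
  H_2: rank ker ∂_2 − rank ∂_3 = (16 − 15) − 0 = 1, and there is no ∂_3, so H_2 ≅ Z.

As a check, the Euler characteristic is 8 − 24 + 16 = 0, which agrees with 1 − 2 + 1 = 0.
(K is a triangulation of the torus T^2.)

H_0 = Z,  H_1 = Z^2,  H_2 = Z.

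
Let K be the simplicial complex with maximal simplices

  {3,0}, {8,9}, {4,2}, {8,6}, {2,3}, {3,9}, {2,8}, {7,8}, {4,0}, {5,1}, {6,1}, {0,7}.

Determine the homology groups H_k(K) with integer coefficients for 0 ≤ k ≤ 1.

Fix the vertex order 0 < 1 < 2 < 3 < 4 < 5 < 6 < 7 < 8 < 9 and write every simplex with vertices in increasing order. Then dim K = 1 and the simplices of K are:

  0-simplices (10): [0], [1], [2], [3], [4], [5], [6], [7], [8], [9]
  1-simplices (12): [0,3], [0,4], [0,7], [1,5], [1,6], [2,3], [2,4], [2,8], [3,9], [6,8], [7,8], [8,9]

so the chain groups are C_0 ≅ Z^10, C_1 ≅ Z^12.

The boundary map ∂_1: C_1 → C_0 is given by ∂[p,q] = [q] − [p]. For instance
  ∂[3,9] = [9] − [3].
The 10×12 boundary matrix has rank 9 and Smith normal form diag(1,1,1,1,1,1,1,1,1).

Now H_k = ker ∂_k / im ∂_{k+1}, so:

  H_0: rank C_0 − rank ∂_1 = 10 − 9 = 1, and the invariant factors of ∂_1 are all 1, so H_0 ≅ Z.
  H_1: rank ker ∂_1 − rank ∂_2 = (12 − 9) − 0 = 3, and there is no ∂_2, so H_1 ≅ Z^3.

H_0 ≅ Z,  H_1 ≅ Z^3.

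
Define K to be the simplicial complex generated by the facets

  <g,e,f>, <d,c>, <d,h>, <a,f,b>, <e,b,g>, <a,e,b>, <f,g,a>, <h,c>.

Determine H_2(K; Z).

H_2 ≅ 0.

Take the total order a < b < c < d < e < f < g < h on the vertex set. Then K (dimension 2) consists of the simplices:

  0-simplices (8): a, b, c, d, e, f, g, h
  1-simplices (13): ab, ae, af, ag, be, bf, bg, cd, ch, dh, ef, eg, fg
  2-simplices (5): abe, abf, afg, beg, efg

so the chain groups are C_0 ≅ Z^8, C_1 ≅ Z^13, C_2 ≅ Z^5.

Boundary ∂_1: C_1 → C_0 is given by ∂[p,q] = [q] − [p].
The 8×13 boundary matrix has rank 6 and Smith normal form diag(1,1,1,1,1,1).

Boundary ∂_2: C_2 → C_1 acts by ∂[p,q,r] = [q,r] − [p,r] + [p,q]. For instance
  ∂abe = be − ae + ab,
  ∂afg = fg − ag + af.
The resulting 13×5 matrix has rank 5, and its Smith normal form has invariant factors (1,1,1,1,1).

From H_k ≅ ker(∂_k) / im(∂_{k+1}) we obtain:

  H_2: rank ker ∂_2 − rank ∂_3 = (5 − 5) − 0 = 0, and there is no ∂_3, so H_2 ≅ 0.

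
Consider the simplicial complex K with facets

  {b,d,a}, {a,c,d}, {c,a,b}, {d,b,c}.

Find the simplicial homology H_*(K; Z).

H_0 ≅ Z,  H_1 = 0,  H_2 ≅ Z.

We work with the vertex ordering a < b < c < d. The simplices of K, each written with vertices in increasing order, are:

  0-simplices (4): a, b, c, d
  1-simplices (6): ab, ac, ad, bc, bd, cd
  2-simplices (4): abc, abd, acd, bcd

giving chain groups C_0 ≅ Z^4, C_1 ≅ Z^6, C_2 ≅ Z^4.

∂_1: C_1 → C_0 maps an edge to its endpoints' difference, ∂[p,q] = q − p. For instance
  ∂bd = d − b.
As a 4×6 matrix over Z this has rank 3, with invariant factors (1,1,1).

The boundary map ∂_2: C_2 → C_1 acts by ∂[p,q,r] = [q,r] − [p,r] + [p,q]. For instance
  ∂acd = cd − ad + ac,
  ∂abc = bc − ac + ab.
This gives a 6×4 integer matrix of rank 3; reducing to Smith normal form yields diagonal entries (1,1,1).

Reading off H_k = ker ∂_k / im ∂_{k+1}:

  H_0: rank C_0 − rank ∂_1 = 4 − 3 = 1, and the invariant factors of ∂_1 are all 1, so H_0 = Z.
  H_1: rank ker ∂_1 − rank ∂_2 = (6 − 3) − 3 = 0, and the invariant factors of ∂_2 are all 1, so H_1 = 0.
  H_2: rank ker ∂_2 − rank ∂_3 = (4 − 3) − 0 = 1, and there is no ∂_3, so H_2 = Z.

As a check, the Euler characteristic is 4 − 6 + 4 = 2, which agrees with 1 − 0 + 1 = 2.
(K is a triangulation of the 2-sphere S^2.)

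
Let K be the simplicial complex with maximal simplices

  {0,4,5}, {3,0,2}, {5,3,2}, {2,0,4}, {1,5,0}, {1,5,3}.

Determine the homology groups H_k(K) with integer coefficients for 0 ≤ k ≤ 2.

Take the total order 0 < 1 < 2 < 3 < 4 < 5 on the vertex set. Then K (dimension 2) consists of the simplices:

  0-simplices (6): [0], [1], [2], [3], [4], [5]
  1-simplices (12): [0,1], [0,2], [0,3], [0,4], [0,5], [1,3], [1,5], [2,3], [2,4], [2,5], [3,5], [4,5]
  2-simplices (6): [0,1,5], [0,2,3], [0,2,4], [0,4,5], [1,3,5], [2,3,5]

so the chain groups are C_0 ≅ Z^6, C_1 ≅ Z^12, C_2 ≅ Z^6.

Boundary ∂_1: C_1 → C_0 is given by ∂[p,q] = [q] − [p].
The resulting 6×12 matrix has rank 5, and its Smith normal form has invariant factors (1,1,1,1,1).

∂_2: C_2 → C_1 sends each 2-simplex [p,q,r] to [q,r] − [p,r] + [p,q]. For instance
  ∂[0,2,4] = [2,4] − [0,4] + [0,2],
  ∂[0,1,5] = [1,5] − [0,5] + [0,1].
The 12×6 boundary matrix has rank 6 and Smith normal form diag(1,1,1,1,1,1).

Reading off H_k = ker ∂_k / im ∂_{k+1}:

  H_0: rank C_0 − rank ∂_1 = 6 − 5 = 1, and the invariant factors of ∂_1 are all 1, so H_0 = Z.
  H_1: rank ker ∂_1 − rank ∂_2 = (12 − 5) − 6 = 1, and the invariant factors of ∂_2 are all 1, so H_1 = Z.
  H_2: rank ker ∂_2 − rank ∂_3 = (6 − 6) − 0 = 0, and there is no ∂_3, so H_2 = 0.

H_0 ≅ Z,  H_1 ≅ Z,  H_2 = 0.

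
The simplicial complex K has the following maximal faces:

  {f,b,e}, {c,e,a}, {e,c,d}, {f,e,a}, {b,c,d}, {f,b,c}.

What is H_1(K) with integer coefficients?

Take the total order a < b < c < d < e < f on the vertex set. Then K (dimension 2) consists of the simplices:

  0-simplices (6): a, b, c, d, e, f
  1-simplices (12): ac, ae, af, bc, bd, be, bf, cd, ce, cf, de, ef
  2-simplices (6): ace, aef, bcd, bcf, bef, cde

so the chain groups are C_0 ≅ Z^6, C_1 ≅ Z^12, C_2 ≅ Z^6.

The boundary map ∂_1: C_1 → C_0 maps an edge to its endpoints' difference, ∂[p,q] = q − p. For instance
  ∂de = e − d.
As a 6×12 matrix over Z this has rank 5, with invariant factors (1,1,1,1,1).

The boundary map ∂_2: C_2 → C_1 maps a triangle to the signed sum of its edges. For instance
  ∂bcf = cf − bf + bc,
  ∂cde = de − ce + cd.
This gives a 12×6 integer matrix of rank 6; reducing to Smith normal form yields diagonal entries (1,1,1,1,1,1).

Reading off H_k = ker ∂_k / im ∂_{k+1}:

  H_1: rank ker ∂_1 − rank ∂_2 = (12 − 5) − 6 = 1, and the invariant factors of ∂_2 are all 1, so H_1 = Z.

H_1 ≅ Z.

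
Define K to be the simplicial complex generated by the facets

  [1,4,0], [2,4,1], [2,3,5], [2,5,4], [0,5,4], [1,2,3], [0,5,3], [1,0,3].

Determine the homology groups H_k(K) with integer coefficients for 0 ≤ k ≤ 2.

Take the total order 0 < 1 < 2 < 3 < 4 < 5 on the vertex set. Then K (dimension 2) consists of the simplices:

  0-simplices (6): [0], [1], [2], [3], [4], [5]
  1-simplices (12): [0,1], [0,3], [0,4], [0,5], [1,2], [1,3], [1,4], [2,3], [2,4], [2,5], [3,5], [4,5]
  2-simplices (8): [0,1,3], [0,1,4], [0,3,5], [0,4,5], [1,2,3], [1,2,4], [2,3,5], [2,4,5]

so the chain groups are C_0 ≅ Z^6, C_1 ≅ Z^12, C_2 ≅ Z^8.

The boundary map ∂_1: C_1 → C_0 is given by ∂[p,q] = [q] − [p].
As a 6×12 matrix over Z this has rank 5, with invariant factors (1,1,1,1,1).

Boundary ∂_2: C_2 → C_1 maps a triangle to the signed sum of its edges. For instance
  ∂[0,4,5] = [4,5] − [0,5] + [0,4],
  ∂[2,4,5] = [4,5] − [2,5] + [2,4].
The resulting 12×8 matrix has rank 7, and its Smith normal form has invariant factors (1,1,1,1,1,1,1).

From H_k ≅ ker(∂_k) / im(∂_{k+1}) we obtain:

  H_0: rank C_0 − rank ∂_1 = 6 − 5 = 1, and the invariant factors of ∂_1 are all 1, so H_0 = Z.
  H_1: rank ker ∂_1 − rank ∂_2 = (12 − 5) − 7 = 0, and the invariant factors of ∂_2 are all 1, so H_1 = 0.
  H_2: rank ker ∂_2 − rank ∂_3 = (8 − 7) − 0 = 1, and there is no ∂_3, so H_2 = Z.

(K is a triangulation of the 2-sphere S^2.)

H_0 = Z,  H_1 = 0,  H_2 = Z.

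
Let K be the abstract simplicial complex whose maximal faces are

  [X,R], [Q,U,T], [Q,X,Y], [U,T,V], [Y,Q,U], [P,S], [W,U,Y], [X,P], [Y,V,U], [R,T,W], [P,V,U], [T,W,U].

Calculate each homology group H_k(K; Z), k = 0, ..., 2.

Order the vertices as P < Q < R < S < T < U < V < W < X < Y. Listing each simplex with vertices in this order, K has dimension 2 with simplices:

  0-simplices (10): P, Q, R, S, T, U, V, W, X, Y
  1-simplices (20): PS, PU, PV, PX, QT, QU, QX, QY, RT, RW, RX, TU, TV, TW, UV, UW, UY, VY, WY, XY
  2-simplices (9): PUV, QTU, QUY, QXY, RTW, TUV, TUW, UVY, UWY

giving chain groups C_0 ≅ Z^10, C_1 ≅ Z^20, C_2 ≅ Z^9.

∂_1: C_1 → C_0 sends each edge [p,q] (with p < q) to q − p.
As a 10×20 matrix over Z this has rank 9, with invariant factors (1,1,1,1,1,1,1,1,1).

Boundary ∂_2: C_2 → C_1 acts by ∂[p,q,r] = [q,r] − [p,r] + [p,q]. For instance
  ∂RTW = TW − RW + RT,
  ∂UVY = VY − UY + UV.
As a 20×9 matrix over Z this has rank 9, with invariant factors (1,1,1,1,1,1,1,1,1).

Computing H_k = (kernel of ∂_k) / (image of ∂_{k+1}):

  H_0: rank C_0 − rank ∂_1 = 10 − 9 = 1, and the invariant factors of ∂_1 are all 1, so H_0 ≅ Z.
  H_1: rank ker ∂_1 − rank ∂_2 = (20 − 9) − 9 = 2, and the invariant factors of ∂_2 are all 1, so H_1 ≅ Z^2.
  H_2: rank ker ∂_2 − rank ∂_3 = (9 − 9) − 0 = 0, and there is no ∂_3, so H_2 ≅ 0.

H_0 = Z,  H_1 = Z^2,  H_2 = 0.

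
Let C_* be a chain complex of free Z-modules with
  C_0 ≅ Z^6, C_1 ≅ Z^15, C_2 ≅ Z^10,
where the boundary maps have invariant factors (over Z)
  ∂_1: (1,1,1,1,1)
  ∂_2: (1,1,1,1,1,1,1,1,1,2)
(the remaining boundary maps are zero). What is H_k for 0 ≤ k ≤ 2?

H_0: b_0 = 6 − 0 − 5 = 1; torsion from ∂_1 factors > 1: none. So H_0 ≅ Z.
H_1: b_1 = 15 − 5 − 10 = 0; torsion from ∂_2 factors > 1: [2]. So H_1 ≅ Z/2.
H_2: b_2 = 10 − 10 − 0 = 0; torsion from ∂_3 factors > 1: none. So H_2 ≅ 0.

H_0 ≅ Z,  H_1 ≅ Z/2,  H_2 = 0.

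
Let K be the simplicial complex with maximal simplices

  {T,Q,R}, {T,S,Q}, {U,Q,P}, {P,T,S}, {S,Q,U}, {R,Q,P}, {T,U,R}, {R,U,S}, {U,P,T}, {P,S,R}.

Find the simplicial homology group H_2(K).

H_2 ≅ 0.

Take the total order P < Q < R < S < T < U on the vertex set. Then K (dimension 2) consists of the simplices:

  0-simplices (6): P, Q, R, S, T, U
  1-simplices (15): PQ, PR, PS, PT, PU, QR, QS, QT, QU, RS, RT, RU, ST, SU, TU
  2-simplices (10): PQR, PQU, PRS, PST, PTU, QRT, QST, QSU, RSU, RTU

giving chain groups C_0 ≅ Z^6, C_1 ≅ Z^15, C_2 ≅ Z^10.

∂_1: C_1 → C_0 sends each edge [p,q] (with p < q) to q − p. For instance
  ∂SU = U − S.
This gives a 6×15 integer matrix of rank 5; reducing to Smith normal form yields diagonal entries (1,1,1,1,1).

Boundary ∂_2: C_2 → C_1 maps a triangle to the signed sum of its edges. For instance
  ∂QST = ST − QT + QS,
  ∂QSU = SU − QU + QS.
This gives a 15×10 integer matrix of rank 10; reducing to Smith normal form yields diagonal entries (1,1,1,1,1,1,1,1,1,2).

Reading off H_k = ker ∂_k / im ∂_{k+1}:

  H_2: rank ker ∂_2 − rank ∂_3 = (10 − 10) − 0 = 0, and there is no ∂_3, so H_2 ≅ 0.

(K is a triangulation of the real projective plane RP^2.)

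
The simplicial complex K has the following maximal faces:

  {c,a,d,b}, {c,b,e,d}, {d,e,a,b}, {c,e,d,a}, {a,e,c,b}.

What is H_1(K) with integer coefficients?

H_1 = 0.

K has 5 vertices, 10 edges, 10 triangles, 5 3-simplices.
rank ∂_1 = 4, rank ∂_2 = 6 ⇒ b_1 = 10 − 4 − 6 = 0; all invariant factors of ∂_2 are 1 so no torsion. So H_1 ≅ 0.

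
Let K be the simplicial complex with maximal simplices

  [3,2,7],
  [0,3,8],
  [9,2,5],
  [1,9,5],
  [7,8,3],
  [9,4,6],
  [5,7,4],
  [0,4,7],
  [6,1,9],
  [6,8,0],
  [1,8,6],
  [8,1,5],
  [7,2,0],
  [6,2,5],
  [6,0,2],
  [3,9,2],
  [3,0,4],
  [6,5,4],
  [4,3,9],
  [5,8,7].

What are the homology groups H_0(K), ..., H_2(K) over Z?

We work with the vertex ordering 0 < 1 < 2 < 3 < 4 < 5 < 6 < 7 < 8 < 9. The simplices of K, each written with vertices in increasing order, are:

  0-simplices (10): [0], [1], [2], [3], [4], [5], [6], [7], [8], [9]
  1-simplices (30): (30 of them)
  2-simplices (20): (20 of them)

Hence C_0 ≅ Z^10, C_1 ≅ Z^30, C_2 ≅ Z^20.

Boundary ∂_1: C_1 → C_0 sends each edge [p,q] (with p < q) to q − p.
As a 10×30 matrix over Z this has rank 9, with invariant factors (1,1,1,1,1,1,1,1,1).

The boundary map ∂_2: C_2 → C_1 maps a triangle to the signed sum of its edges. For instance
  ∂[5,7,8] = [7,8] − [5,8] + [5,7],
  ∂[1,5,8] = [5,8] − [1,8] + [1,5].
The 30×20 boundary matrix has rank 20 and Smith normal form diag(1,1,1,1,1,1,1,1,1,1,1,1,1,1,1,1,1,1,1,2).

From H_k ≅ ker(∂_k) / im(∂_{k+1}) we obtain:

  H_0: rank C_0 − rank ∂_1 = 10 − 9 = 1, and the invariant factors of ∂_1 are all 1, so H_0 ≅ Z.
  H_1: rank ker ∂_1 − rank ∂_2 = (30 − 9) − 20 = 1, and ∂_2 has invariant factor 2 > 1, so H_1 ≅ Z ⊕ Z/2.
  H_2: rank ker ∂_2 − rank ∂_3 = (20 − 20) − 0 = 0, and there is no ∂_3, so H_2 ≅ 0.

(K is a triangulation of the Klein bottle.)

H_0 ≅ Z,  H_1 ≅ Z ⊕ Z/2,  H_2 = 0.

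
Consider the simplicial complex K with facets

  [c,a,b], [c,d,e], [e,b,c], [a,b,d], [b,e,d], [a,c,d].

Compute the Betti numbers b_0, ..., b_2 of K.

We work with the vertex ordering a < b < c < d < e. The simplices of K, each written with vertices in increasing order, are:

  0-simplices (5): a, b, c, d, e
  1-simplices (9): ab, ac, ad, bc, bd, be, cd, ce, de
  2-simplices (6): abc, abd, acd, bce, bde, cde

so the chain groups are C_0 ≅ Z^5, C_1 ≅ Z^9, C_2 ≅ Z^6.

∂_1: C_1 → C_0 sends each edge [p,q] (with p < q) to q − p. For instance
  ∂ce = e − c.
The 5×9 boundary matrix has rank 4 and Smith normal form diag(1,1,1,1).

Boundary ∂_2: C_2 → C_1 acts by ∂[p,q,r] = [q,r] − [p,r] + [p,q]. For instance
  ∂acd = cd − ad + ac,
  ∂bce = ce − be + bc.
The 9×6 boundary matrix has rank 5 and Smith normal form diag(1,1,1,1,1).

Now H_k = ker ∂_k / im ∂_{k+1}, so:

  H_0: rank C_0 − rank ∂_1 = 5 − 4 = 1, and the invariant factors of ∂_1 are all 1, so H_0 = Z.
  H_1: rank ker ∂_1 − rank ∂_2 = (9 − 4) − 5 = 0, and the invariant factors of ∂_2 are all 1, so H_1 = 0.
  H_2: rank ker ∂_2 − rank ∂_3 = (6 − 5) − 0 = 1, and there is no ∂_3, so H_2 = Z.

(K is a triangulation of the 2-sphere S^2.)

Hence the Betti numbers are b_0 = 1, b_1 = 0, b_2 = 1.

b_0 = 1, b_1 = 0, b_2 = 1.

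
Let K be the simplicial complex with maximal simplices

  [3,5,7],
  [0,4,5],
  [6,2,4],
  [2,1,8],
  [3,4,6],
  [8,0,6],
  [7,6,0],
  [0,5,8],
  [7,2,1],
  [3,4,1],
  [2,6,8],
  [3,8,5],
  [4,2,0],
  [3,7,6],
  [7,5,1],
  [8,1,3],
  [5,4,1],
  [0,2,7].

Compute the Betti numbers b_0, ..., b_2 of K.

b_0 = 1, b_1 = 1, b_2 = 0.

Fix the vertex order 0 < 1 < 2 < 3 < 4 < 5 < 6 < 7 < 8 and write every simplex with vertices in increasing order. Then dim K = 2 and the simplices of K are:

  0-simplices (9): [0], [1], [2], [3], [4], [5], [6], [7], [8]
  1-simplices (27): (27 of them)
  2-simplices (18): [0,2,4], [0,2,7], [0,4,5], [0,5,8], [0,6,7], [0,6,8], [1,2,7], [1,2,8], [1,3,4], [1,3,8], [1,4,5], [1,5,7], [2,4,6], [2,6,8], [3,4,6], [3,5,7], [3,5,8], [3,6,7]

Hence C_0 ≅ Z^9, C_1 ≅ Z^27, C_2 ≅ Z^18.

∂_1: C_1 → C_0 sends each edge [p,q] (with p < q) to q − p.
This gives a 9×27 integer matrix of rank 8; reducing to Smith normal form yields diagonal entries (1,1,1,1,1,1,1,1).

The boundary map ∂_2: C_2 → C_1 acts by ∂[p,q,r] = [q,r] − [p,r] + [p,q]. For instance
  ∂[1,5,7] = [5,7] − [1,7] + [1,5],
  ∂[1,2,7] = [2,7] − [1,7] + [1,2].
As a 27×18 matrix over Z this has rank 18, with invariant factors (1,1,1,1,1,1,1,1,1,1,1,1,1,1,1,1,1,2).

Now H_k = ker ∂_k / im ∂_{k+1}, so:

  H_0: rank C_0 − rank ∂_1 = 9 − 8 = 1, and the invariant factors of ∂_1 are all 1, so H_0 = Z.
  H_1: rank ker ∂_1 − rank ∂_2 = (27 − 8) − 18 = 1, and ∂_2 has invariant factor 2 > 1, so H_1 = Z × Z/2.
  H_2: rank ker ∂_2 − rank ∂_3 = (18 − 18) − 0 = 0, and there is no ∂_3, so H_2 = 0.

As a check, the Euler characteristic is 9 − 27 + 18 = 0, which agrees with 1 − 1 + 0 = 0.

Hence the Betti numbers are b_0 = 1, b_1 = 1, b_2 = 0.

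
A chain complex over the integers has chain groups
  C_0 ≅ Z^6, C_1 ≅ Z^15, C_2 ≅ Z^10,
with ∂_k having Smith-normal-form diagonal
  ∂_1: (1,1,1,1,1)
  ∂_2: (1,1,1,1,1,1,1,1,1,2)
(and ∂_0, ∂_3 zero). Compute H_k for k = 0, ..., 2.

H_0 ≅ Z,  H_1 ≅ Z/2Z,  H_2 = 0.

H_0: b_0 = 6 − 0 − 5 = 1; torsion from ∂_1 factors > 1: none. So H_0 ≅ Z.
H_1: b_1 = 15 − 5 − 10 = 0; torsion from ∂_2 factors > 1: [2]. So H_1 ≅ Z/2Z.
H_2: b_2 = 10 − 10 − 0 = 0; torsion from ∂_3 factors > 1: none. So H_2 ≅ 0.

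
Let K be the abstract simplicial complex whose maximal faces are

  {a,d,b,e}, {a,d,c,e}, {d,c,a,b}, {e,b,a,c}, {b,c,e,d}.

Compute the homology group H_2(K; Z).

Take the total order a < b < c < d < e on the vertex set. Then K (dimension 3) consists of the simplices:

  0-simplices (5): a, b, c, d, e
  1-simplices (10): ab, ac, ad, ae, bc, bd, be, cd, ce, de
  2-simplices (10): abc, abd, abe, acd, ace, ade, bcd, bce, bde, cde
  3-simplices (5): abcd, abce, abde, acde, bcde

so the chain groups are C_0 ≅ Z^5, C_1 ≅ Z^10, C_2 ≅ Z^10, C_3 ≅ Z^5.

∂_1: C_1 → C_0 is given by ∂[p,q] = [q] − [p].
This gives a 5×10 integer matrix of rank 4; reducing to Smith normal form yields diagonal entries (1,1,1,1).

The boundary map ∂_2: C_2 → C_1 sends each 2-simplex [p,q,r] to [q,r] − [p,r] + [p,q]. For instance
  ∂ace = ce − ae + ac,
  ∂cde = de − ce + cd.
As a 10×10 matrix over Z this has rank 6, with invariant factors (1,1,1,1,1,1).

∂_3: C_3 → C_2 sends each 3-simplex σ to the alternating sum Σ_i (−1)^i (σ with its i-th vertex removed). For instance
  ∂abce = bce − ace + abe − abc,
  ∂bcde = cde − bde + bce − bcd.
The 10×5 boundary matrix has rank 4 and Smith normal form diag(1,1,1,1).

Computing H_k = (kernel of ∂_k) / (image of ∂_{k+1}):

  H_2: rank ker ∂_2 − rank ∂_3 = (10 − 6) − 4 = 0, and the invariant factors of ∂_3 are all 1, so H_2 = 0.

H_2 ≅ 0.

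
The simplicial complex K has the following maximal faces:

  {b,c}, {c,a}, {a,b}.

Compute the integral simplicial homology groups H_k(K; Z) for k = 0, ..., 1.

Fix the vertex order a < b < c and write every simplex with vertices in increasing order. Then dim K = 1 and the simplices of K are:

  0-simplices (3): a, b, c
  1-simplices (3): ab, ac, bc

so the chain groups are C_0 ≅ Z^3, C_1 ≅ Z^3.

The boundary map ∂_1: C_1 → C_0 is given by ∂[p,q] = [q] − [p].
The resulting 3×3 matrix has rank 2, and its Smith normal form has invariant factors (1,1).

Computing H_k = (kernel of ∂_k) / (image of ∂_{k+1}):

  H_0: rank C_0 − rank ∂_1 = 3 − 2 = 1, and the invariant factors of ∂_1 are all 1, so H_0 ≅ Z.
  H_1: rank ker ∂_1 − rank ∂_2 = (3 − 2) − 0 = 1, and there is no ∂_2, so H_1 ≅ Z.

(K is a triangulation of the circle S^1.)

H_0 ≅ Z,  H_1 ≅ Z.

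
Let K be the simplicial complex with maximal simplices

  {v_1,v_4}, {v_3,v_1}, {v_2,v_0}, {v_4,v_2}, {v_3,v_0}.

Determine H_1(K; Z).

We work with the vertex ordering v_0 < v_1 < v_2 < v_3 < v_4. The simplices of K, each written with vertices in increasing order, are:

  0-simplices (5): [v_0], [v_1], [v_2], [v_3], [v_4]
  1-simplices (5): [v_0,v_2], [v_0,v_3], [v_1,v_3], [v_1,v_4], [v_2,v_4]

so the chain groups are C_0 ≅ Z^5, C_1 ≅ Z^5.

The boundary map ∂_1: C_1 → C_0 is given by ∂[p,q] = [q] − [p]. For instance
  ∂[v_1,v_3] = [v_3] − [v_1].
This gives a 5×5 integer matrix of rank 4; reducing to Smith normal form yields diagonal entries (1,1,1,1).

Reading off H_k = ker ∂_k / im ∂_{k+1}:

  H_1: rank ker ∂_1 − rank ∂_2 = (5 − 4) − 0 = 1, and there is no ∂_2, so H_1 = Z.

H_1 ≅ Z.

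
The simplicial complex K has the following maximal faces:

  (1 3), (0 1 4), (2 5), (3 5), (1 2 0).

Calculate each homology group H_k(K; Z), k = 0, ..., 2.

H_0 ≅ Z,  H_1 ≅ Z,  H_2 = 0.

Order the vertices as 0 < 1 < 2 < 3 < 4 < 5. Listing each simplex with vertices in this order, K has dimension 2 with simplices:

  0-simplices (6): [0], [1], [2], [3], [4], [5]
  1-simplices (8): [0,1], [0,2], [0,4], [1,2], [1,3], [1,4], [2,5], [3,5]
  2-simplices (2): [0,1,2], [0,1,4]

so the chain groups are C_0 ≅ Z^6, C_1 ≅ Z^8, C_2 ≅ Z^2.

∂_1: C_1 → C_0 maps an edge to its endpoints' difference, ∂[p,q] = q − p. For instance
  ∂[2,5] = [5] − [2].
The resulting 6×8 matrix has rank 5, and its Smith normal form has invariant factors (1,1,1,1,1).

The boundary map ∂_2: C_2 → C_1 acts by ∂[p,q,r] = [q,r] − [p,r] + [p,q]. For instance
  ∂[0,1,2] = [1,2] − [0,2] + [0,1],
  ∂[0,1,4] = [1,4] − [0,4] + [0,1].
This gives a 8×2 integer matrix of rank 2; reducing to Smith normal form yields diagonal entries (1,1).

From H_k ≅ ker(∂_k) / im(∂_{k+1}) we obtain:

  H_0: rank C_0 − rank ∂_1 = 6 − 5 = 1, and the invariant factors of ∂_1 are all 1, so H_0 = Z.
  H_1: rank ker ∂_1 − rank ∂_2 = (8 − 5) − 2 = 1, and the invariant factors of ∂_2 are all 1, so H_1 = Z.
  H_2: rank ker ∂_2 − rank ∂_3 = (2 − 2) − 0 = 0, and there is no ∂_3, so H_2 = 0.

As a check, the Euler characteristic is 6 − 8 + 2 = 0, which agrees with 1 − 1 + 0 = 0.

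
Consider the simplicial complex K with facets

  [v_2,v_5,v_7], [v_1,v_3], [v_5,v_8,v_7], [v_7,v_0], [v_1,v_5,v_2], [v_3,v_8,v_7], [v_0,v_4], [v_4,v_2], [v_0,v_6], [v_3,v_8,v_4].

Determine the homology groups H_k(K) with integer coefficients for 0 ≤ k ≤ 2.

Order the vertices as v_0 < v_1 < v_2 < v_3 < v_4 < v_5 < v_6 < v_7 < v_8. Listing each simplex with vertices in this order, K has dimension 2 with simplices:

  0-simplices (9): [v_0], [v_1], [v_2], [v_3], [v_4], [v_5], [v_6], [v_7], [v_8]
  1-simplices (16): (16 of them)
  2-simplices (5): [v_1,v_2,v_5], [v_2,v_5,v_7], [v_3,v_4,v_8], [v_3,v_7,v_8], [v_5,v_7,v_8]

so the chain groups are C_0 ≅ Z^9, C_1 ≅ Z^16, C_2 ≅ Z^5.

∂_1: C_1 → C_0 sends each edge [p,q] (with p < q) to q − p.
The 9×16 boundary matrix has rank 8 and Smith normal form diag(1,1,1,1,1,1,1,1).

The boundary map ∂_2: C_2 → C_1 sends each 2-simplex [p,q,r] to [q,r] − [p,r] + [p,q]. For instance
  ∂[v_1,v_2,v_5] = [v_2,v_5] − [v_1,v_5] + [v_1,v_2],
  ∂[v_5,v_7,v_8] = [v_7,v_8] − [v_5,v_8] + [v_5,v_7].
The 16×5 boundary matrix has rank 5 and Smith normal form diag(1,1,1,1,1).

From H_k ≅ ker(∂_k) / im(∂_{k+1}) we obtain:

  H_0: rank C_0 − rank ∂_1 = 9 − 8 = 1, and the invariant factors of ∂_1 are all 1, so H_0 ≅ Z.
  H_1: rank ker ∂_1 − rank ∂_2 = (16 − 8) − 5 = 3, and the invariant factors of ∂_2 are all 1, so H_1 ≅ Z^3.
  H_2: rank ker ∂_2 − rank ∂_3 = (5 − 5) − 0 = 0, and there is no ∂_3, so H_2 ≅ 0.

H_0 ≅ Z,  H_1 ≅ Z^3,  H_2 = 0.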